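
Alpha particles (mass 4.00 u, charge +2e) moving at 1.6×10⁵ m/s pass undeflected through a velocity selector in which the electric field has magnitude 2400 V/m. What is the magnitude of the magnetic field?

B = 0.015 T

Balance of forces in the selector: qE = qvB ⇒ B = E/v.
B = 2400/1.6×10⁵ = 0.015 T.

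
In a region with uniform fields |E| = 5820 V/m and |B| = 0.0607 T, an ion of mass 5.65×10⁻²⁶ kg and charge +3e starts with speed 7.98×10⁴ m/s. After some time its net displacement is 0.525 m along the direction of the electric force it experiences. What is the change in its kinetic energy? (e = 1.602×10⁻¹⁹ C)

ΔKE ≈ 1.47×10⁻¹⁵ J

The magnetic force is always ⟂ v and does no work; only the electric force changes KE.
ΔKE = F_E · d = |q|E d = (4.806×10⁻¹⁹)(5820)(0.525) ≈ 1.47×10⁻¹⁵ J.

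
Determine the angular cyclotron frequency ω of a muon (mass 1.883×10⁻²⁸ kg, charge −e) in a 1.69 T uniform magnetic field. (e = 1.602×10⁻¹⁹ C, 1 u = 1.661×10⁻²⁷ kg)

ω = |q|B/m.
ω = (1.602×10⁻¹⁹)(1.69)/1.883×10⁻²⁸ ≈ 1.44×10⁹ rad/s.

ω ≈ 1.44×10⁹ rad/s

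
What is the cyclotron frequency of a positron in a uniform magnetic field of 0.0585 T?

f ≈ 1.64×10⁹ Hz

f = |q|B/(2πm).
f = (1.602×10⁻¹⁹)(0.0585)/(2π·9.109×10⁻³¹) ≈ 1.64×10⁹ Hz.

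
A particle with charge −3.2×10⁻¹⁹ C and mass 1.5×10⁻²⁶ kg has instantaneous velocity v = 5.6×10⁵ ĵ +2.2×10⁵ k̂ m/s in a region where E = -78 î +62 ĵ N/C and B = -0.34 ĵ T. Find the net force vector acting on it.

v×B = (7.48×10⁴, 0, 0) N/C.
E + v×B = (7.47×10⁴, 62.0, 0) N/C.
F = q(E + v×B) = (−3.2×10⁻¹⁹ C)·(7.47×10⁴, 62.0, 0) = (-2.39×10⁻¹⁴, -1.98×10⁻¹⁷, 0) N.

F ≈ (-2.39×10⁻¹⁴, -1.98×10⁻¹⁷, 0) N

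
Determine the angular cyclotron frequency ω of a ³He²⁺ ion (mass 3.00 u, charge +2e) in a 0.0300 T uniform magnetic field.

ω = |q|B/m.
ω = (3.204×10⁻¹⁹)(0.0300)/4.983×10⁻²⁷ ≈ 1.93×10⁶ rad/s.

ω ≈ 1.93×10⁶ rad/s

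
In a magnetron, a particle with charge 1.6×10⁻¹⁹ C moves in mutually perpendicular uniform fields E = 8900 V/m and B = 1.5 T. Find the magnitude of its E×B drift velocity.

v_d ≈ 5900 m/s

In crossed fields the guiding centre drifts at v_d = |E×B|/B² = E/B, independent of charge and mass.
v_d = 8900/1.5 = 5900 m/s.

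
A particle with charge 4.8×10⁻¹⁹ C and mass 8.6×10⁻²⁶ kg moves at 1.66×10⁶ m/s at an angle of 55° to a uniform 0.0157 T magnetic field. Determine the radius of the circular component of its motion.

r ≈ 15.5 m

v⊥ = v sinθ = 1.66×10⁶·sin55° ≈ 1.360×10⁶ m/s.
r = m v⊥/(|q|B) = (8.6×10⁻²⁶)(1.360×10⁶)/((4.8×10⁻¹⁹)(0.0157)) ≈ 15.5 m.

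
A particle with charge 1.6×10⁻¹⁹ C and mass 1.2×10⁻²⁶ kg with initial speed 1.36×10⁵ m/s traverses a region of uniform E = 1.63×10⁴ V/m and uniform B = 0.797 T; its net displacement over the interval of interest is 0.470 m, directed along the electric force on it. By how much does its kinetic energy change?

The magnetic force is always ⟂ v and does no work; only the electric force changes KE.
ΔKE = F_E · d = |q|E d = (1.6×10⁻¹⁹)(1.63×10⁴)(0.470) ≈ 1.23×10⁻¹⁵ J.

ΔKE ≈ 1.23×10⁻¹⁵ J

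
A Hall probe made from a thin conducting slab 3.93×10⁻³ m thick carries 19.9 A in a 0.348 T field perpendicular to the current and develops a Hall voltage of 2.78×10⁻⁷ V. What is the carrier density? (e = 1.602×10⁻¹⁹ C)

From V_H = IB/(n e t), n = IB/(V_H e t).
n = (19.9)(0.348)/((2.78×10⁻⁷)(1.602×10⁻¹⁹)(3.93×10⁻³)) ≈ 3.96×10²⁸ m⁻³.

n ≈ 3.96×10²⁸ m⁻³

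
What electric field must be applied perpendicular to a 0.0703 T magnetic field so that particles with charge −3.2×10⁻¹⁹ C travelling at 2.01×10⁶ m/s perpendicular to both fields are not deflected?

E = 1.41×10⁵ V/m

For straight-line motion qE = qvB, so E = vB.
E = 2.01×10⁶ × 0.0703 = 1.41×10⁵ V/m.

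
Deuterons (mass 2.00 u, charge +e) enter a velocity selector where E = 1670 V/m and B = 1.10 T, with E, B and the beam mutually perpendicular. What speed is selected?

v = 1520 m/s

Straight-line motion ⇒ electric and magnetic forces cancel, so E = vB.
v = E/B = 1670/1.10 = 1520 m/s.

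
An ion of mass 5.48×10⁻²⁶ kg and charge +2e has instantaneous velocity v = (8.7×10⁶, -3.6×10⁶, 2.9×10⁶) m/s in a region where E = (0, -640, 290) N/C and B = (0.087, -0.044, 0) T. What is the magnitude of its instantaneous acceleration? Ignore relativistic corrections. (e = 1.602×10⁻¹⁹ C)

|a| ≈ 1.70×10¹² m/s²

v×B = (1.28×10⁵, 2.52×10⁵, -6.96×10⁴) N/C.
E + v×B = (1.28×10⁵, 2.52×10⁵, -6.93×10⁴) N/C.
F = q(E + v×B) = (3.204×10⁻¹⁹ C)·(1.28×10⁵, 2.52×10⁵, -6.93×10⁴) = (4.09×10⁻¹⁴, 8.06×10⁻¹⁴, -2.22×10⁻¹⁴) N.
|a| = |F|/m = 9.309×10⁻¹⁴/5.48×10⁻²⁶ ≈ 1.70×10¹² m/s².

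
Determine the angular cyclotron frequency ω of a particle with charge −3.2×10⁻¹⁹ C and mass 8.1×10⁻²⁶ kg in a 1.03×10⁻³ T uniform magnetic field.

ω ≈ 4070 rad/s

ω = |q|B/m.
ω = (3.2×10⁻¹⁹)(1.03×10⁻³)/8.1×10⁻²⁶ ≈ 4070 rad/s.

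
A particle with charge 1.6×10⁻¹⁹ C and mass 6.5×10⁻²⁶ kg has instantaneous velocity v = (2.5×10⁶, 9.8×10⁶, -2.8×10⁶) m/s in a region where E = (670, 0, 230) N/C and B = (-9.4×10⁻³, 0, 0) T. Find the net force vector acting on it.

F ≈ (1.07×10⁻¹⁶, 4.21×10⁻¹⁵, 1.48×10⁻¹⁴) N

v×B = (0, 2.63×10⁴, 9.21×10⁴) N/C.
E + v×B = (670, 2.63×10⁴, 9.24×10⁴) N/C.
F = q(E + v×B) = (1.6×10⁻¹⁹ C)·(670, 2.63×10⁴, 9.24×10⁴) = (1.07×10⁻¹⁶, 4.21×10⁻¹⁵, 1.48×10⁻¹⁴) N.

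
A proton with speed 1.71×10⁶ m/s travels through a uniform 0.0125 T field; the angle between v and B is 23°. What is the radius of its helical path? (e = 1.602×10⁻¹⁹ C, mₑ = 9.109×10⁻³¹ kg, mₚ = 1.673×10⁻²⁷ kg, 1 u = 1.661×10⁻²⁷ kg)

v⊥ = v sinθ = 1.71×10⁶·sin23° ≈ 6.682×10⁵ m/s.
r = m v⊥/(|q|B) = (1.673×10⁻²⁷)(6.682×10⁵)/((1.602×10⁻¹⁹)(0.0125)) ≈ 0.558 m.

r ≈ 0.558 m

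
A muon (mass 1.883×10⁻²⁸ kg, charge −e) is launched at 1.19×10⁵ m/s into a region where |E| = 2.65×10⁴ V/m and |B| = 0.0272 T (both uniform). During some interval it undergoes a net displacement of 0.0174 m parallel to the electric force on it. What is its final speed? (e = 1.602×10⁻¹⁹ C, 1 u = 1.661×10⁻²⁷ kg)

v_f ≈ 8.94×10⁵ m/s

B does no work; ΔKE = |q|E d.
½mv_f² = ½mv₀² + |q|Ed = ½(1.883×10⁻²⁸)(1.19×10⁵)² + (1.602×10⁻¹⁹)(2.65×10⁴)(0.0174) ≈ 1.333×10⁻¹⁸ J + 7.387×10⁻¹⁷ J ≈ 7.520×10⁻¹⁷ J.
v_f = √(2·7.520×10⁻¹⁷/1.883×10⁻²⁸) ≈ 8.94×10⁵ m/s.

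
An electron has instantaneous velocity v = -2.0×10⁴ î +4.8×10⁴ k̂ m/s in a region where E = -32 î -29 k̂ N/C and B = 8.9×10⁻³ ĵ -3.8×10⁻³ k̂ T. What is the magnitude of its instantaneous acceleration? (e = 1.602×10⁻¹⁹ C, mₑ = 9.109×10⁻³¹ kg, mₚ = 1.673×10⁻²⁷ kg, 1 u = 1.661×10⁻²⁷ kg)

v×B = (-427, -76.0, -178) N/C.
E + v×B = (-459, -76.0, -207) N/C.
F = q(E + v×B) = (−1.602×10⁻¹⁹ C)·(-459, -76.0, -207) = (7.36×10⁻¹⁷, 1.22×10⁻¹⁷, 3.32×10⁻¹⁷) N.
|a| = |F|/m = 8.161×10⁻¹⁷/9.109×10⁻³¹ ≈ 8.96×10¹³ m/s².

|a| ≈ 8.96×10¹³ m/s²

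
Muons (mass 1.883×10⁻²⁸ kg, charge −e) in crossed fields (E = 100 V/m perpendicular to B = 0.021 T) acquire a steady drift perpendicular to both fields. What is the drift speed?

The E×B drift speed is v_d = E/B.
v_d = 100/0.021 = 4800 m/s.

v_d ≈ 4800 m/s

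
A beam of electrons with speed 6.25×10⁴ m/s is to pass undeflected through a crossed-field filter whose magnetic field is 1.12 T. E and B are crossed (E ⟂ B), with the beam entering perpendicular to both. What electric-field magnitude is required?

E = 7.00×10⁴ V/m

For straight-line motion qE = qvB, so E = vB.
E = 6.25×10⁴ × 1.12 = 7.00×10⁴ V/m.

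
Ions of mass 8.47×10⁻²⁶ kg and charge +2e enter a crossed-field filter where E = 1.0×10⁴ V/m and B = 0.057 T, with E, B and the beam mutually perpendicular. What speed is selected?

For undeflected motion the electric and magnetic forces balance: qE = qvB.
v = E/B = 1.0×10⁴/0.057 = 1.8×10⁵ m/s.

v = 1.8×10⁵ m/s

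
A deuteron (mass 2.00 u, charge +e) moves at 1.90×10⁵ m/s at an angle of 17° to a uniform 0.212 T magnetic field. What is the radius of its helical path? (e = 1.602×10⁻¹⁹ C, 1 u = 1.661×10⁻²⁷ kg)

r ≈ 5.43×10⁻³ m

v⊥ = v sinθ = 1.90×10⁵·sin17° ≈ 5.555×10⁴ m/s.
r = m v⊥/(|q|B) = (3.322×10⁻²⁷)(5.555×10⁴)/((1.602×10⁻¹⁹)(0.212)) ≈ 5.43×10⁻³ m.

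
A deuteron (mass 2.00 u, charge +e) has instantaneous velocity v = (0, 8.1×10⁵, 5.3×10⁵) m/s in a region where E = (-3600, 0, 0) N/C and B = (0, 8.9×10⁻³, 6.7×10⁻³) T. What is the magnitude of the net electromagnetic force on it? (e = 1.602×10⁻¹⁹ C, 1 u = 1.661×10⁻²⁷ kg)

|F| ≈ 4.63×10⁻¹⁶ N

v×B = (710, 0, 0) N/C.
E + v×B = (-2890, 0, 0) N/C.
F = q(E + v×B) = (1.602×10⁻¹⁹ C)·(-2890, 0, 0) = (-4.63×10⁻¹⁶, 0, 0) N.
|F| = 4.63×10⁻¹⁶ N.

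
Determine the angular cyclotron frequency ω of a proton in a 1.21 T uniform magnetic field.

ω = |q|B/m.
ω = (1.602×10⁻¹⁹)(1.21)/1.673×10⁻²⁷ ≈ 1.16×10⁸ rad/s.

ω ≈ 1.16×10⁸ rad/s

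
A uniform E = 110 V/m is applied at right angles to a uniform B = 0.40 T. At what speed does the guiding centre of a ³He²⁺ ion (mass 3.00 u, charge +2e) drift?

v_d ≈ 280 m/s

In crossed fields the guiding centre drifts at v_d = |E×B|/B² = E/B, independent of charge and mass.
v_d = 110/0.40 = 280 m/s.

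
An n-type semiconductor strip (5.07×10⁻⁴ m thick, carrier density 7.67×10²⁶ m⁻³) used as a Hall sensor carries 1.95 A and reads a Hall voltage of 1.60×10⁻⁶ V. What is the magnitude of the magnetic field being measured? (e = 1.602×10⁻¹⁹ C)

From V_H = IB/(n e t), B = V_H n e t / I.
B = (1.60×10⁻⁶)(7.67×10²⁶)(1.602×10⁻¹⁹)(5.07×10⁻⁴)/1.95 ≈ 0.0511 T.

B ≈ 0.0511 T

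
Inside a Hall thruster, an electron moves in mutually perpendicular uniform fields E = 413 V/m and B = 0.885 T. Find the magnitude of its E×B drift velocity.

The E×B drift speed is v_d = E/B.
v_d = 413/0.885 = 467 m/s.

v_d ≈ 467 m/s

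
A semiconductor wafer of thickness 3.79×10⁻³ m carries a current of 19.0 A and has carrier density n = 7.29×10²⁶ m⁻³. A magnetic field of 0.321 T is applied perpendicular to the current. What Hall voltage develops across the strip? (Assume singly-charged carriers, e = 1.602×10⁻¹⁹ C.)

V_H = IB/(n e t).
V_H = (19.0)(0.321)/((7.29×10²⁶)(1.602×10⁻¹⁹)(3.79×10⁻³)) ≈ 1.38×10⁻⁵ V.

V_H ≈ 1.38×10⁻⁵ V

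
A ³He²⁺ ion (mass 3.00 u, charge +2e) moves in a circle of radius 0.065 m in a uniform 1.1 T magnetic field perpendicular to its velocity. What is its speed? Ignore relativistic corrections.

v ≈ 4.6×10⁶ m/s

From |q|vB = mv²/r, v = |q|Br/m.
v = (3.204×10⁻¹⁹)(1.1)(0.065)/4.983×10⁻²⁷ ≈ 4.6×10⁶ m/s.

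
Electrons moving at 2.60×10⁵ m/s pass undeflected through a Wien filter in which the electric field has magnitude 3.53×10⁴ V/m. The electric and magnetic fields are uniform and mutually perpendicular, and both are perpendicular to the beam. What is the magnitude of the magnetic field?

B = 0.136 T

Balance of forces in the selector: qE = qvB ⇒ B = E/v.
B = 3.53×10⁴/2.60×10⁵ = 0.136 T.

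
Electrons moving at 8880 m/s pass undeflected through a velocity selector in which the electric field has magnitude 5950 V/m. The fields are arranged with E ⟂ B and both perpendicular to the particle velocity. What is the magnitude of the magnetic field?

B = 0.670 T

Balance of forces in the selector: qE = qvB ⇒ B = E/v.
B = 5950/8880 = 0.670 T.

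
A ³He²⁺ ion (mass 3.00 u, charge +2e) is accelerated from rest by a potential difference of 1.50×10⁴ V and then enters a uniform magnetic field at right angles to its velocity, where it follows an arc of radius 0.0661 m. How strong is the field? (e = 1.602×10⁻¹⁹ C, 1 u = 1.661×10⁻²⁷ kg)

B ≈ 0.327 T

v = √(2|q|V/m) = √(2·3.204×10⁻¹⁹·1.50×10⁴/4.983×10⁻²⁷) ≈ 1.389×10⁶ m/s.
B = mv/(|q|r) = (4.983×10⁻²⁷)(1.389×10⁶)/((3.204×10⁻¹⁹)(0.0661)) ≈ 0.327 T.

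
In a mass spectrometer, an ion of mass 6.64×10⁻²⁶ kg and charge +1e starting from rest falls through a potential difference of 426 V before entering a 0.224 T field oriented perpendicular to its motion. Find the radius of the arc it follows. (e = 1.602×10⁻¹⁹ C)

r ≈ 0.0839 m

Acceleration: |q|V = ½mv² ⇒ v = √(2|q|V/m) = √(2·1.602×10⁻¹⁹·426/6.64×10⁻²⁶) ≈ 4.534×10⁴ m/s.
In the field: r = mv/(|q|B) = (6.64×10⁻²⁶)(4.534×10⁴)/((1.602×10⁻¹⁹)(0.224)) ≈ 0.0839 m.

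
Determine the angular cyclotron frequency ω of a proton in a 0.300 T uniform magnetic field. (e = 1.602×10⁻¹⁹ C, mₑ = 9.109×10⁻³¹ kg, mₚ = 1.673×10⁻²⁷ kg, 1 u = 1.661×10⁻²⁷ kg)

ω ≈ 2.87×10⁷ rad/s

ω = |q|B/m.
ω = (1.602×10⁻¹⁹)(0.300)/1.673×10⁻²⁷ ≈ 2.87×10⁷ rad/s.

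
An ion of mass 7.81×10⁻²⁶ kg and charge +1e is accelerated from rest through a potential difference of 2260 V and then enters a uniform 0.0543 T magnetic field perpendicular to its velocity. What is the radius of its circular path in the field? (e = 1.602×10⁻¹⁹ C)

Acceleration: |q|V = ½mv² ⇒ v = √(2|q|V/m) = √(2·1.602×10⁻¹⁹·2260/7.81×10⁻²⁶) ≈ 9.629×10⁴ m/s.
In the field: r = mv/(|q|B) = (7.81×10⁻²⁶)(9.629×10⁴)/((1.602×10⁻¹⁹)(0.0543)) ≈ 0.864 m.

r ≈ 0.864 m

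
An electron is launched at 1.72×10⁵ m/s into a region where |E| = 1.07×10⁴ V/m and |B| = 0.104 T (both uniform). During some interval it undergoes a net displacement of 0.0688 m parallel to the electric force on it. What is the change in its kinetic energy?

The magnetic force is always ⟂ v and does no work; only the electric force changes KE.
ΔKE = F_E · d = |q|E d = (1.602×10⁻¹⁹)(1.07×10⁴)(0.0688) ≈ 1.18×10⁻¹⁶ J.

ΔKE ≈ 1.18×10⁻¹⁶ J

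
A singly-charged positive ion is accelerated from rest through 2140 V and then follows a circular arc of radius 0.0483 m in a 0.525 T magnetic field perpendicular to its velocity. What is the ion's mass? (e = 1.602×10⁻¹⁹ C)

m ≈ 2.41×10⁻²⁶ kg

Combine |q|V = ½mv² and r = mv/(|q|B): eliminate v to get m = qB²r²/(2V).
m = (1.602×10⁻¹⁹)(0.525)²(0.0483)²/(2·2140) ≈ 2.41×10⁻²⁶ kg.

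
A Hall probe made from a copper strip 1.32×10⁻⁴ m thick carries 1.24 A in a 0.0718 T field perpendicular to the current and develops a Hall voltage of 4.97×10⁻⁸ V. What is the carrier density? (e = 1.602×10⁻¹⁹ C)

n ≈ 8.47×10²⁸ m⁻³

From V_H = IB/(n e t), n = IB/(V_H e t).
n = (1.24)(0.0718)/((4.97×10⁻⁸)(1.602×10⁻¹⁹)(1.32×10⁻⁴)) ≈ 8.47×10²⁸ m⁻³.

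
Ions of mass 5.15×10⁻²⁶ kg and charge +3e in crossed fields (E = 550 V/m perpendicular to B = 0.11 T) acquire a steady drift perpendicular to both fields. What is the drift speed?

v_d ≈ 5000 m/s

The steady drift has the magnetic force balancing the electric force, so v_d = E/B.
v_d = 550/0.11 = 5000 m/s.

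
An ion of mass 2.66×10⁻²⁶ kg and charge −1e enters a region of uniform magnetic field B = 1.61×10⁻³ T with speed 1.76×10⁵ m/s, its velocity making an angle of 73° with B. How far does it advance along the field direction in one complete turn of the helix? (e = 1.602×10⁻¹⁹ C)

v∥ = v cosθ = 1.76×10⁵·cos73° ≈ 5.146×10⁴ m/s.
T = 2πm/(|q|B) = 2π(2.66×10⁻²⁶)/((1.602×10⁻¹⁹)(1.61×10⁻³)) ≈ 6.480×10⁻⁴ s.
pitch = v∥ T = (5.146×10⁴)(6.480×10⁻⁴) ≈ 33.3 m.

p ≈ 33.3 m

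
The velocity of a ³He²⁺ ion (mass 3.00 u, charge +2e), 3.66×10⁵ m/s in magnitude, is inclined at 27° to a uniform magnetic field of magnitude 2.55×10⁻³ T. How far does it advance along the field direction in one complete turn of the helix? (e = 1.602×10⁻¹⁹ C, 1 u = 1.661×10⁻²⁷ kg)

p ≈ 12.5 m

v∥ = v cosθ = 3.66×10⁵·cos27° ≈ 3.261×10⁵ m/s.
T = 2πm/(|q|B) = 2π(4.983×10⁻²⁷)/((3.204×10⁻¹⁹)(2.55×10⁻³)) ≈ 3.832×10⁻⁵ s.
pitch = v∥ T = (3.261×10⁵)(3.832×10⁻⁵) ≈ 12.5 m.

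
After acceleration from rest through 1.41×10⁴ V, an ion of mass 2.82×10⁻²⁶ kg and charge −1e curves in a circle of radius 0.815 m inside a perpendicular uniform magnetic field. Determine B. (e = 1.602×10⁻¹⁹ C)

B ≈ 0.0864 T

v = √(2|q|V/m) = √(2·1.602×10⁻¹⁹·1.41×10⁴/2.82×10⁻²⁶) ≈ 4.002×10⁵ m/s.
B = mv/(|q|r) = (2.82×10⁻²⁶)(4.002×10⁵)/((1.602×10⁻¹⁹)(0.815)) ≈ 0.0864 T.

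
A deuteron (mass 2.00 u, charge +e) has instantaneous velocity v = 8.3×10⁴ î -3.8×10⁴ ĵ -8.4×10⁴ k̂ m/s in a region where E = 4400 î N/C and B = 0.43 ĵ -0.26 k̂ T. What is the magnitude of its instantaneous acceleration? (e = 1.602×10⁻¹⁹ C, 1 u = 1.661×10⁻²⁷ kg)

v×B = (4.60×10⁴, 2.16×10⁴, 3.57×10⁴) N/C.
E + v×B = (5.04×10⁴, 2.16×10⁴, 3.57×10⁴) N/C.
F = q(E + v×B) = (1.602×10⁻¹⁹ C)·(5.04×10⁴, 2.16×10⁴, 3.57×10⁴) = (8.07×10⁻¹⁵, 3.46×10⁻¹⁵, 5.72×10⁻¹⁵) N.
|a| = |F|/m = 1.048×10⁻¹⁴/3.322×10⁻²⁷ ≈ 3.15×10¹² m/s².

|a| ≈ 3.15×10¹² m/s²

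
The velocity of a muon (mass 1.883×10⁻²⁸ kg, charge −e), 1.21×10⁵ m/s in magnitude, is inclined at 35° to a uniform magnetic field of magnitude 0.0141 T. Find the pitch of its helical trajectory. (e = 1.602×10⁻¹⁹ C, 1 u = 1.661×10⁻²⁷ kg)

v∥ = v cosθ = 1.21×10⁵·cos35° ≈ 9.912×10⁴ m/s.
T = 2πm/(|q|B) = 2π(1.883×10⁻²⁸)/((1.602×10⁻¹⁹)(0.0141)) ≈ 5.238×10⁻⁷ s.
pitch = v∥ T = (9.912×10⁴)(5.238×10⁻⁷) ≈ 0.0519 m.

p ≈ 0.0519 m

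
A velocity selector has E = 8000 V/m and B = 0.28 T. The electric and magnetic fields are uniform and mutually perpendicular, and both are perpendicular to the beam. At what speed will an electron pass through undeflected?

v = 2.9×10⁴ m/s

For undeflected motion the electric and magnetic forces balance: qE = qvB.
v = E/B = 8000/0.28 = 2.9×10⁴ m/s.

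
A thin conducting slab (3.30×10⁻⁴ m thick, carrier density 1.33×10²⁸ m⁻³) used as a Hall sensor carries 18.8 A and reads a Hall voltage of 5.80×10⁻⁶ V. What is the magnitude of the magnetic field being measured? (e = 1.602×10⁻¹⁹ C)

From V_H = IB/(n e t), B = V_H n e t / I.
B = (5.80×10⁻⁶)(1.33×10²⁸)(1.602×10⁻¹⁹)(3.30×10⁻⁴)/18.8 ≈ 0.217 T.

B ≈ 0.217 T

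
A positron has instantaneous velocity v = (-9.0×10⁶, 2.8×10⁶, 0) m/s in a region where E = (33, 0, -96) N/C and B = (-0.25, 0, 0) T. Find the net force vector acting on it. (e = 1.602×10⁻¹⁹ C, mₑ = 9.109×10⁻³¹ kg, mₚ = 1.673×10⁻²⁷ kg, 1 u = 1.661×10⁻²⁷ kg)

v×B = (0, 0, 7.00×10⁵) N/C.
E + v×B = (33.0, 0, 7.00×10⁵) N/C.
F = q(E + v×B) = (1.602×10⁻¹⁹ C)·(33.0, 0, 7.00×10⁵) = (5.29×10⁻¹⁸, 0, 1.12×10⁻¹³) N.

F ≈ (5.29×10⁻¹⁸, 0, 1.12×10⁻¹³) N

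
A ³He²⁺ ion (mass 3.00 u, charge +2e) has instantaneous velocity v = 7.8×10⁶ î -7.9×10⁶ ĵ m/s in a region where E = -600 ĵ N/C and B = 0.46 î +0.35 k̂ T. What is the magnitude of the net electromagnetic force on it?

|F| ≈ 1.70×10⁻¹² N

v×B = (-2.76×10⁶, -2.73×10⁶, 3.63×10⁶) N/C.
E + v×B = (-2.76×10⁶, -2.73×10⁶, 3.63×10⁶) N/C.
F = q(E + v×B) = (3.204×10⁻¹⁹ C)·(-2.76×10⁶, -2.73×10⁶, 3.63×10⁶) = (-8.86×10⁻¹³, -8.75×10⁻¹³, 1.16×10⁻¹²) N.
|F| = 1.70×10⁻¹² N.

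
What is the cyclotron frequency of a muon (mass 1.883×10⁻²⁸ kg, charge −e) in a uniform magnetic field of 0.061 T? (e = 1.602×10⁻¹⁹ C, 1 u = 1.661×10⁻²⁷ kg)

f ≈ 8.3×10⁶ Hz

f = |q|B/(2πm).
f = (1.602×10⁻¹⁹)(0.061)/(2π·1.883×10⁻²⁸) ≈ 8.3×10⁶ Hz.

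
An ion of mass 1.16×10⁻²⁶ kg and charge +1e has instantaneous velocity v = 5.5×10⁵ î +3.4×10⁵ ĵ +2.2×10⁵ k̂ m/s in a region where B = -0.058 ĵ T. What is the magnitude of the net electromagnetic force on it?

|F| ≈ 5.50×10⁻¹⁵ N

v×B = (1.28×10⁴, 0, -3.19×10⁴) N/C.
F = q v×B = (1.602×10⁻¹⁹ C)·(1.28×10⁴, 0, -3.19×10⁴) = (2.04×10⁻¹⁵, 0, -5.11×10⁻¹⁵) N.
|F| = 5.50×10⁻¹⁵ N.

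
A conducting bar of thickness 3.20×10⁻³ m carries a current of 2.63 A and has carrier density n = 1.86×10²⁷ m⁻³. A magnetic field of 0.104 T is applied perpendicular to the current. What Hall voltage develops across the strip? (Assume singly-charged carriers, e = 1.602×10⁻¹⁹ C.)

V_H = IB/(n e t).
V_H = (2.63)(0.104)/((1.86×10²⁷)(1.602×10⁻¹⁹)(3.20×10⁻³)) ≈ 2.87×10⁻⁷ V.

V_H ≈ 2.87×10⁻⁷ V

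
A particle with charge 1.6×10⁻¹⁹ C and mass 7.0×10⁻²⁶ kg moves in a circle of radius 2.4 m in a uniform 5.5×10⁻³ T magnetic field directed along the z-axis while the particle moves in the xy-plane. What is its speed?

v ≈ 3.0×10⁴ m/s

From |q|vB = mv²/r, v = |q|Br/m.
v = (1.6×10⁻¹⁹)(5.5×10⁻³)(2.4)/7.0×10⁻²⁶ ≈ 3.0×10⁴ m/s.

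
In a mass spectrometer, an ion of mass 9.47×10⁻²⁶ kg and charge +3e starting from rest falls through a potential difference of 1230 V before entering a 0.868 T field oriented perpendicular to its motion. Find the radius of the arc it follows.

Acceleration: |q|V = ½mv² ⇒ v = √(2|q|V/m) = √(2·4.806×10⁻¹⁹·1230/9.47×10⁻²⁶) ≈ 1.117×10⁵ m/s.
In the field: r = mv/(|q|B) = (9.47×10⁻²⁶)(1.117×10⁵)/((4.806×10⁻¹⁹)(0.868)) ≈ 0.0254 m.

r ≈ 0.0254 m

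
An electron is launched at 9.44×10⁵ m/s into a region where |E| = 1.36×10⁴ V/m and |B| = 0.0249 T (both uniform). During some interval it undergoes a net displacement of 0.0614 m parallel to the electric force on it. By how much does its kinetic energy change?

ΔKE ≈ 1.34×10⁻¹⁶ J

The magnetic force is always ⟂ v and does no work; only the electric force changes KE.
ΔKE = F_E · d = |q|E d = (1.602×10⁻¹⁹)(1.36×10⁴)(0.0614) ≈ 1.34×10⁻¹⁶ J.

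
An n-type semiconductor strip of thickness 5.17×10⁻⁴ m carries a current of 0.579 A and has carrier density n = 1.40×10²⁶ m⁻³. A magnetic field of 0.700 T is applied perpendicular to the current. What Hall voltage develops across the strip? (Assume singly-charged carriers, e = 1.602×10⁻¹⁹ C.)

V_H ≈ 3.50×10⁻⁵ V

V_H = IB/(n e t).
V_H = (0.579)(0.700)/((1.40×10²⁶)(1.602×10⁻¹⁹)(5.17×10⁻⁴)) ≈ 3.50×10⁻⁵ V.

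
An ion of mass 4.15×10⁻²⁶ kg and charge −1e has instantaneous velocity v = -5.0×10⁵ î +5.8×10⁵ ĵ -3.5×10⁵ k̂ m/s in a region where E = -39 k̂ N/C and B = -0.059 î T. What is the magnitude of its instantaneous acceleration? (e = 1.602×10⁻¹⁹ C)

v×B = (0, 2.06×10⁴, 3.42×10⁴) N/C.
E + v×B = (0, 2.06×10⁴, 3.42×10⁴) N/C.
F = q(E + v×B) = (−1.602×10⁻¹⁹ C)·(0, 2.06×10⁴, 3.42×10⁴) = (0, -3.31×10⁻¹⁵, -5.48×10⁻¹⁵) N.
|a| = |F|/m = 6.398×10⁻¹⁵/4.15×10⁻²⁶ ≈ 1.54×10¹¹ m/s².

|a| ≈ 1.54×10¹¹ m/s²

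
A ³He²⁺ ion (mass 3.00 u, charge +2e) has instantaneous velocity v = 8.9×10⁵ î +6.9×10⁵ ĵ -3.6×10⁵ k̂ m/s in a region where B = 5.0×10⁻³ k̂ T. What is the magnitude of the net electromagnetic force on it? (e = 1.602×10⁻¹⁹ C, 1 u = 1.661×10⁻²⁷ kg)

v×B = (3450, -4450, 0) N/C.
F = q v×B = (3.204×10⁻¹⁹ C)·(3450, -4450, 0) = (1.11×10⁻¹⁵, -1.43×10⁻¹⁵, 0) N.
|F| = 1.80×10⁻¹⁵ N.

|F| ≈ 1.80×10⁻¹⁵ N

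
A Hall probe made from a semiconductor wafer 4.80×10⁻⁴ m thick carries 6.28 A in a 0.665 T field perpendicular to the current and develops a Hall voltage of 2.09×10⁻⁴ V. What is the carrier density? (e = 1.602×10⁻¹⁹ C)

n ≈ 2.60×10²⁶ m⁻³

From V_H = IB/(n e t), n = IB/(V_H e t).
n = (6.28)(0.665)/((2.09×10⁻⁴)(1.602×10⁻¹⁹)(4.80×10⁻⁴)) ≈ 2.60×10²⁶ m⁻³.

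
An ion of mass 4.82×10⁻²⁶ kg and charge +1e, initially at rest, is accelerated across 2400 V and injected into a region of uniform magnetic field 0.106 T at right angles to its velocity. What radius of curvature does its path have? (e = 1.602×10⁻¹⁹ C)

Acceleration: |q|V = ½mv² ⇒ v = √(2|q|V/m) = √(2·1.602×10⁻¹⁹·2400/4.82×10⁻²⁶) ≈ 1.263×10⁵ m/s.
In the field: r = mv/(|q|B) = (4.82×10⁻²⁶)(1.263×10⁵)/((1.602×10⁻¹⁹)(0.106)) ≈ 0.359 m.

r ≈ 0.359 m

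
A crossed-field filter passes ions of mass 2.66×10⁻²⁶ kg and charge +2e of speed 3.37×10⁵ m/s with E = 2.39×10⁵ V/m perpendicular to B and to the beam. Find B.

B = 0.709 T

Balance of forces in the selector: qE = qvB ⇒ B = E/v.
B = 2.39×10⁵/3.37×10⁵ = 0.709 T.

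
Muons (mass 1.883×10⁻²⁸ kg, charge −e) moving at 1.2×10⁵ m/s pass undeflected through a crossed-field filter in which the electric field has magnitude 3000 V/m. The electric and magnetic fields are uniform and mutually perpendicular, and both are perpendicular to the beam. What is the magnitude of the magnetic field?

Balance of forces in the selector: qE = qvB ⇒ B = E/v.
B = 3000/1.2×10⁵ = 0.025 T.

B = 0.025 T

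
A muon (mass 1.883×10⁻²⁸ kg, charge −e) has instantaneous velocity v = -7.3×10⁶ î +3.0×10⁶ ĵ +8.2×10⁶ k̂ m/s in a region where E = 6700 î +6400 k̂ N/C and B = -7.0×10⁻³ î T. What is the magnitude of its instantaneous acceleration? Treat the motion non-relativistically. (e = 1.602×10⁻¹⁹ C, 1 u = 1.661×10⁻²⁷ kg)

|a| ≈ 5.44×10¹³ m/s²

v×B = (0, -5.74×10⁴, 2.10×10⁴) N/C.
E + v×B = (6700, -5.74×10⁴, 2.74×10⁴) N/C.
F = q(E + v×B) = (−1.602×10⁻¹⁹ C)·(6700, -5.74×10⁴, 2.74×10⁴) = (-1.07×10⁻¹⁵, 9.20×10⁻¹⁵, -4.39×10⁻¹⁵) N.
|a| = |F|/m = 1.025×10⁻¹⁴/1.883×10⁻²⁸ ≈ 5.44×10¹³ m/s².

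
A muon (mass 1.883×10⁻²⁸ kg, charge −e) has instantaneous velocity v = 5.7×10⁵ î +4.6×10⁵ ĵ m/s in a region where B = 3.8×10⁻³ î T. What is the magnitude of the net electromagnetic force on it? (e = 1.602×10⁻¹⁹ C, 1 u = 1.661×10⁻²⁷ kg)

v×B = (0, 0, -1750) N/C.
F = q v×B = (−1.602×10⁻¹⁹ C)·(0, 0, -1750) = (0, 0, 2.80×10⁻¹⁶) N.
|F| = 2.80×10⁻¹⁶ N.

|F| ≈ 2.80×10⁻¹⁶ N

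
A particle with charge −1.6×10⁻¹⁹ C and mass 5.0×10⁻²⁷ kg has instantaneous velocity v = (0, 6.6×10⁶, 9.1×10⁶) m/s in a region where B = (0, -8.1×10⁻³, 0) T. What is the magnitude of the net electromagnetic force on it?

|F| ≈ 1.18×10⁻¹⁴ N

v×B = (7.37×10⁴, 0, 0) N/C.
F = q v×B = (−1.6×10⁻¹⁹ C)·(7.37×10⁴, 0, 0) = (-1.18×10⁻¹⁴, 0, 0) N.
|F| = 1.18×10⁻¹⁴ N.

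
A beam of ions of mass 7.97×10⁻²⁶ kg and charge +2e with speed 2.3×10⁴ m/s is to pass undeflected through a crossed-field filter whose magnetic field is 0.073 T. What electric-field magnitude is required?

E = 1700 V/m

For straight-line motion qE = qvB, so E = vB.
E = 2.3×10⁴ × 0.073 = 1700 V/m.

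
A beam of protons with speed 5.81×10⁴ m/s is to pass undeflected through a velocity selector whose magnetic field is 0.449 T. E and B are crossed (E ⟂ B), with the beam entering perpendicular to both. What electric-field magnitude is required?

E = 2.61×10⁴ V/m

For straight-line motion qE = qvB, so E = vB.
E = 5.81×10⁴ × 0.449 = 2.61×10⁴ V/m.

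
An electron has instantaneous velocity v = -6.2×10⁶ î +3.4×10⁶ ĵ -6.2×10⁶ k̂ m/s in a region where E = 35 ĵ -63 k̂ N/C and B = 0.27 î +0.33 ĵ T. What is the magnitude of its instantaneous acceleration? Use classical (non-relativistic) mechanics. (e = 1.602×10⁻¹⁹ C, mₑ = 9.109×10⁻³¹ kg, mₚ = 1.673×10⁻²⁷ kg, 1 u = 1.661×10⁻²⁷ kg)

v×B = (2.05×10⁶, -1.67×10⁶, -2.96×10⁶) N/C.
E + v×B = (2.05×10⁶, -1.67×10⁶, -2.96×10⁶) N/C.
F = q(E + v×B) = (−1.602×10⁻¹⁹ C)·(2.05×10⁶, -1.67×10⁶, -2.96×10⁶) = (-3.28×10⁻¹³, 2.68×10⁻¹³, 4.75×10⁻¹³) N.
|a| = |F|/m = 6.363×10⁻¹³/9.109×10⁻³¹ ≈ 6.98×10¹⁷ m/s².

|a| ≈ 6.98×10¹⁷ m/s²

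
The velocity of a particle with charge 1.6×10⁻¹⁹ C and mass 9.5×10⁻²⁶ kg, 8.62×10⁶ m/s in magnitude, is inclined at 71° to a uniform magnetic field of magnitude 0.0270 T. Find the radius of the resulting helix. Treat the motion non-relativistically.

v⊥ = v sinθ = 8.62×10⁶·sin71° ≈ 8.150×10⁶ m/s.
r = m v⊥/(|q|B) = (9.5×10⁻²⁶)(8.150×10⁶)/((1.6×10⁻¹⁹)(0.0270)) ≈ 179 m.

r ≈ 179 m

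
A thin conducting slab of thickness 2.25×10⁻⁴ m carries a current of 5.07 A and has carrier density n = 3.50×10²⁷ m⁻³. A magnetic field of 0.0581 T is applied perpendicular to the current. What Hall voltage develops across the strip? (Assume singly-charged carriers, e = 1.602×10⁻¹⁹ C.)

V_H = IB/(n e t).
V_H = (5.07)(0.0581)/((3.50×10²⁷)(1.602×10⁻¹⁹)(2.25×10⁻⁴)) ≈ 2.33×10⁻⁶ V.

V_H ≈ 2.33×10⁻⁶ V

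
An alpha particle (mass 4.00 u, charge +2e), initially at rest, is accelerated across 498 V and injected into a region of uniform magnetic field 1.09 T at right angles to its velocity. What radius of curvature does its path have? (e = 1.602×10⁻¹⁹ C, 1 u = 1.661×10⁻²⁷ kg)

Acceleration: |q|V = ½mv² ⇒ v = √(2|q|V/m) = √(2·3.204×10⁻¹⁹·498/6.644×10⁻²⁷) ≈ 2.192×10⁵ m/s.
In the field: r = mv/(|q|B) = (6.644×10⁻²⁷)(2.192×10⁵)/((3.204×10⁻¹⁹)(1.09)) ≈ 4.17×10⁻³ m.

r ≈ 4.17×10⁻³ m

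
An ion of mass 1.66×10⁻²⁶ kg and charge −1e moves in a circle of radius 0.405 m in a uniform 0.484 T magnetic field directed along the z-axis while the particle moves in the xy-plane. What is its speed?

v ≈ 1.89×10⁶ m/s

From |q|vB = mv²/r, v = |q|Br/m.
v = (1.602×10⁻¹⁹)(0.484)(0.405)/1.66×10⁻²⁶ ≈ 1.89×10⁶ m/s.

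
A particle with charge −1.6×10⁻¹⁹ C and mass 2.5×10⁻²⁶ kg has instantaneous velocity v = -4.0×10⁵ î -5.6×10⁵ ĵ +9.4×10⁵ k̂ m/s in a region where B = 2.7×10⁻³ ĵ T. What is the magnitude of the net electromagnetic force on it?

|F| ≈ 4.41×10⁻¹⁶ N

v×B = (-2540, 0, -1080) N/C.
F = q v×B = (−1.6×10⁻¹⁹ C)·(-2540, 0, -1080) = (4.06×10⁻¹⁶, 0, 1.73×10⁻¹⁶) N.
|F| = 4.41×10⁻¹⁶ N.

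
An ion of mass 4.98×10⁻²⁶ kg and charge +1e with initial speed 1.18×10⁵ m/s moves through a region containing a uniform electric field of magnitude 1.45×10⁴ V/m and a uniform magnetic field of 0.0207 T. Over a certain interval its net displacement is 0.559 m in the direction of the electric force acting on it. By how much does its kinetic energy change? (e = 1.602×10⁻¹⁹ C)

The magnetic force is always ⟂ v and does no work; only the electric force changes KE.
ΔKE = F_E · d = |q|E d = (1.602×10⁻¹⁹)(1.45×10⁴)(0.559) ≈ 1.30×10⁻¹⁵ J.

ΔKE ≈ 1.30×10⁻¹⁵ J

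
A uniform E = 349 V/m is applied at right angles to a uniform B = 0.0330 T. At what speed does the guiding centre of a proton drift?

The E×B drift speed is v_d = E/B.
v_d = 349/0.0330 = 1.06×10⁴ m/s.

v_d ≈ 1.06×10⁴ m/s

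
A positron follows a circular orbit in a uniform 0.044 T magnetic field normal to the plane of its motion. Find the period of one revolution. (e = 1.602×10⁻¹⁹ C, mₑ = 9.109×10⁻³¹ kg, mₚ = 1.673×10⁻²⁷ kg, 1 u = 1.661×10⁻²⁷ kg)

The cyclotron period depends only on m, q, B: T = 2πm/(|q|B).
T = 2π(9.109×10⁻³¹)/((1.602×10⁻¹⁹)(0.044)) ≈ 8.1×10⁻¹⁰ s.

T ≈ 8.1×10⁻¹⁰ s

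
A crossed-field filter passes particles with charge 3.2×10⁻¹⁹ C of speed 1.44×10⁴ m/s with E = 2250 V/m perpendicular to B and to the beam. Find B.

Balance of forces in the selector: qE = qvB ⇒ B = E/v.
B = 2250/1.44×10⁴ = 0.156 T.

B = 0.156 T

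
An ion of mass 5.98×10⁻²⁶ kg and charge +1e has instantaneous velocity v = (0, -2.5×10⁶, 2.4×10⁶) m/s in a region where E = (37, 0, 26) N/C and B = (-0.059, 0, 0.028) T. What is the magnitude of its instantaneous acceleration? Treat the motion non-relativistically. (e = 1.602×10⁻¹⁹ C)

v×B = (-7.00×10⁴, -1.42×10⁵, -1.48×10⁵) N/C.
E + v×B = (-7.00×10⁴, -1.42×10⁵, -1.47×10⁵) N/C.
F = q(E + v×B) = (1.602×10⁻¹⁹ C)·(-7.00×10⁴, -1.42×10⁵, -1.47×10⁵) = (-1.12×10⁻¹⁴, -2.27×10⁻¹⁴, -2.36×10⁻¹⁴) N.
|a| = |F|/m = 3.462×10⁻¹⁴/5.98×10⁻²⁶ ≈ 5.79×10¹¹ m/s².

|a| ≈ 5.79×10¹¹ m/s²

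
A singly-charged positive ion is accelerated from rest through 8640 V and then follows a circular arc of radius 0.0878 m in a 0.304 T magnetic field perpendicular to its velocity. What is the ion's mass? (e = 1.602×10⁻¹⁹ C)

Combine |q|V = ½mv² and r = mv/(|q|B): eliminate v to get m = qB²r²/(2V).
m = (1.602×10⁻¹⁹)(0.304)²(0.0878)²/(2·8640) ≈ 6.60×10⁻²⁷ kg.

m ≈ 6.60×10⁻²⁷ kg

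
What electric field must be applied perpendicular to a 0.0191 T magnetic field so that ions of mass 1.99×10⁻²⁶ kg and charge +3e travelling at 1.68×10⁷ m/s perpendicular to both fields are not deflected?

E = 3.21×10⁵ V/m

For straight-line motion qE = qvB, so E = vB.
E = 1.68×10⁷ × 0.0191 = 3.21×10⁵ V/m.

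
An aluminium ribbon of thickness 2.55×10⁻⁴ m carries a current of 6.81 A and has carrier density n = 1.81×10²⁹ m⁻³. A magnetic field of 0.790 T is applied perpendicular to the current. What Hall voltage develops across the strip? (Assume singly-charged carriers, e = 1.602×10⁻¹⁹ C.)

V_H = IB/(n e t).
V_H = (6.81)(0.790)/((1.81×10²⁹)(1.602×10⁻¹⁹)(2.55×10⁻⁴)) ≈ 7.28×10⁻⁷ V.

V_H ≈ 7.28×10⁻⁷ V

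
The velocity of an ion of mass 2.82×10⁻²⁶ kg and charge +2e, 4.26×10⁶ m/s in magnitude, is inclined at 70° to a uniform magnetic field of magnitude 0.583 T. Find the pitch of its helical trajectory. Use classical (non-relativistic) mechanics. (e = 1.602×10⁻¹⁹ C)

p ≈ 1.38 m

v∥ = v cosθ = 4.26×10⁶·cos70° ≈ 1.457×10⁶ m/s.
T = 2πm/(|q|B) = 2π(2.82×10⁻²⁶)/((3.204×10⁻¹⁹)(0.583)) ≈ 9.486×10⁻⁷ s.
pitch = v∥ T = (1.457×10⁶)(9.486×10⁻⁷) ≈ 1.38 m.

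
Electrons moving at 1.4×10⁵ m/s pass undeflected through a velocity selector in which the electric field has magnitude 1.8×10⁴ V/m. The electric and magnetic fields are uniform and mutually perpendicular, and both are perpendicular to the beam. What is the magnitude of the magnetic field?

B = 0.13 T

Balance of forces in the selector: qE = qvB ⇒ B = E/v.
B = 1.8×10⁴/1.4×10⁵ = 0.13 T.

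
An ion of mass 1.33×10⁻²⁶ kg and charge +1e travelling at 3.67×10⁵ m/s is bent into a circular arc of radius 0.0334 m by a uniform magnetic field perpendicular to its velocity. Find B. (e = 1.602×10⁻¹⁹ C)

From |q|vB = mv²/r, B = mv/(|q|r).
B = (1.33×10⁻²⁶)(3.67×10⁵)/((1.602×10⁻¹⁹)(0.0334)) ≈ 0.912 T.

B ≈ 0.912 T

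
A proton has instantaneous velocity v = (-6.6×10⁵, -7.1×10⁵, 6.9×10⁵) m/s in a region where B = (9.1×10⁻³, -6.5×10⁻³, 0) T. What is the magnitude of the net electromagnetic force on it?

v×B = (4480, 6280, 1.08×10⁴) N/C.
F = q v×B = (1.602×10⁻¹⁹ C)·(4480, 6280, 1.08×10⁴) = (7.18×10⁻¹⁶, 1.01×10⁻¹⁵, 1.72×10⁻¹⁵) N.
|F| = 2.12×10⁻¹⁵ N.

|F| ≈ 2.12×10⁻¹⁵ N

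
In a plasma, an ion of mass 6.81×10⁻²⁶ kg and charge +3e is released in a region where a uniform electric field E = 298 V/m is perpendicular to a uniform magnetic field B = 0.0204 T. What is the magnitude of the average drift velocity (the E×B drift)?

v_d ≈ 1.46×10⁴ m/s

The steady drift has the magnetic force balancing the electric force, so v_d = E/B.
v_d = 298/0.0204 = 1.46×10⁴ m/s.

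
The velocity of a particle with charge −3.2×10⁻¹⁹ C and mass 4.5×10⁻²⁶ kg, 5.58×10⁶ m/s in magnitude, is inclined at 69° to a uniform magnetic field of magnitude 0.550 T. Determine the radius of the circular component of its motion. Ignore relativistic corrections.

v⊥ = v sinθ = 5.58×10⁶·sin69° ≈ 5.209×10⁶ m/s.
r = m v⊥/(|q|B) = (4.5×10⁻²⁶)(5.209×10⁶)/((3.2×10⁻¹⁹)(0.550)) ≈ 1.33 m.

r ≈ 1.33 m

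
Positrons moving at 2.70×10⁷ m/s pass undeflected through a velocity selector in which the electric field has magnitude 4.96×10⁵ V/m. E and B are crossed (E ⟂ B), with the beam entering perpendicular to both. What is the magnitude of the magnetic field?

B = 0.0184 T

Balance of forces in the selector: qE = qvB ⇒ B = E/v.
B = 4.96×10⁵/2.70×10⁷ = 0.0184 T.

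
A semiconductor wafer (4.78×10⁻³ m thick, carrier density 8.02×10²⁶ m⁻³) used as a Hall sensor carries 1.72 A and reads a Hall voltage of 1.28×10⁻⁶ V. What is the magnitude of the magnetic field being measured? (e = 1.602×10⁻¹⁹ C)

From V_H = IB/(n e t), B = V_H n e t / I.
B = (1.28×10⁻⁶)(8.02×10²⁶)(1.602×10⁻¹⁹)(4.78×10⁻³)/1.72 ≈ 0.457 T.

B ≈ 0.457 T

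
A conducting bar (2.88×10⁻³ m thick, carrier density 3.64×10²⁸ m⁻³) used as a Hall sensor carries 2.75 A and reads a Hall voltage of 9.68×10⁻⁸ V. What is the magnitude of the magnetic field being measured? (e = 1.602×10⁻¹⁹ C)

B ≈ 0.591 T

From V_H = IB/(n e t), B = V_H n e t / I.
B = (9.68×10⁻⁸)(3.64×10²⁸)(1.602×10⁻¹⁹)(2.88×10⁻³)/2.75 ≈ 0.591 T.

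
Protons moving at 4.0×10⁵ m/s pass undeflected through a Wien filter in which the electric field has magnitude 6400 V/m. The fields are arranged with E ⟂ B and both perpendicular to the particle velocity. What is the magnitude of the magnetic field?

B = 0.016 T

Balance of forces in the selector: qE = qvB ⇒ B = E/v.
B = 6400/4.0×10⁵ = 0.016 T.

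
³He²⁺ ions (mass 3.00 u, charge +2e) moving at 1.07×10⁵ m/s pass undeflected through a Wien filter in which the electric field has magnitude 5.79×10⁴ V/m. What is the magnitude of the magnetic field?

B = 0.541 T

Balance of forces in the selector: qE = qvB ⇒ B = E/v.
B = 5.79×10⁴/1.07×10⁵ = 0.541 T.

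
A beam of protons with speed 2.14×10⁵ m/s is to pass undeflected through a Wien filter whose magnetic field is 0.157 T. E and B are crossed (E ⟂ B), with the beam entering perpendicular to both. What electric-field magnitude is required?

E = 3.36×10⁴ V/m

For straight-line motion qE = qvB, so E = vB.
E = 2.14×10⁵ × 0.157 = 3.36×10⁴ V/m.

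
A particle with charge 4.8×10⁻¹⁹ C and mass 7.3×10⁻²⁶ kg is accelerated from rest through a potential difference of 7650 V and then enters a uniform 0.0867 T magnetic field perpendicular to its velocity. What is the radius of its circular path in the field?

r ≈ 0.556 m

Acceleration: |q|V = ½mv² ⇒ v = √(2|q|V/m) = √(2·4.8×10⁻¹⁹·7650/7.3×10⁻²⁶) ≈ 3.172×10⁵ m/s.
In the field: r = mv/(|q|B) = (7.3×10⁻²⁶)(3.172×10⁵)/((4.8×10⁻¹⁹)(0.0867)) ≈ 0.556 m.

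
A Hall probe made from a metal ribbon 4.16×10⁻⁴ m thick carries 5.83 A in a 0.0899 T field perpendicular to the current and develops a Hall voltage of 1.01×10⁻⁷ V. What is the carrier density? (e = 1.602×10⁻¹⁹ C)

From V_H = IB/(n e t), n = IB/(V_H e t).
n = (5.83)(0.0899)/((1.01×10⁻⁷)(1.602×10⁻¹⁹)(4.16×10⁻⁴)) ≈ 7.79×10²⁸ m⁻³.

n ≈ 7.79×10²⁸ m⁻³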